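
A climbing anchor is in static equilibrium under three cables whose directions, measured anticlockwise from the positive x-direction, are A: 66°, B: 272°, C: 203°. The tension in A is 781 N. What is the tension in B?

Resolve: ΣF_x = 781 cos 66° + T_B cos 272° + T_C cos 203° = 0.
        ΣF_y = 781 sin 66° + T_B sin 272° + T_C sin 203° = 0.
The known terms sum to (317.7, 713.5) N, so 0.0349 T_B − 0.9205 T_C = -317.7 and -0.9994 T_B − 0.3907 T_C = -713.5.
Solving simultaneously: T_B = 570.5 N, T_C = 366.7 N.

T_B ≈ 571 N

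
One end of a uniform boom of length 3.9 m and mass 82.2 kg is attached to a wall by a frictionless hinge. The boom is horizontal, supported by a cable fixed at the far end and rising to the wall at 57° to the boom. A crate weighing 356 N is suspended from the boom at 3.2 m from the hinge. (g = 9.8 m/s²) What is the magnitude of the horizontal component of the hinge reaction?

Take torques about the hinge: T sin 57° · 3.9 = 82.2×9.8×1.95 + 356×3.2 = 2710 N·m.
So T = 2710 / (0.8387 × 3.9) = 828.55 N.
ΣF_x = 0: H_x = T cos 57° = 451.26 N.

H_x ≈ 451 N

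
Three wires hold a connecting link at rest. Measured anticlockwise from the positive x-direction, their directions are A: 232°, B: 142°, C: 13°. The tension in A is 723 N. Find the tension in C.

T_C ≈ 930 N

Resolve: ΣF_x = 723 cos 232° + T_B cos 142° + T_C cos 13° = 0.
        ΣF_y = 723 sin 232° + T_B sin 142° + T_C sin 13° = 0.
The known terms sum to (-445.1, -569.7) N, so -0.7880 T_B + 0.9744 T_C = 445.1 and 0.6157 T_B + 0.2250 T_C = 569.7.
Solving simultaneously: T_B = 585.5 N, T_C = 930.3 N.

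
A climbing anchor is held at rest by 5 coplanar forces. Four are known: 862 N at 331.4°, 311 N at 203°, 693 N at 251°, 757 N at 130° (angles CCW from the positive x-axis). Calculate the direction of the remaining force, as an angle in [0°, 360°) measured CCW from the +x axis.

Sum the known components: ΣF_x = -241.7 N, ΣF_y = -609.5 N.
For equilibrium the remaining force must supply (−ΣF_x, −ΣF_y) = (241.7, 609.5) N.
Magnitude = √((241.7)² + (609.5)²) = 655.7 N; direction = atan2(609.5, 241.7) = 68.4°.

θ ≈ 68.4°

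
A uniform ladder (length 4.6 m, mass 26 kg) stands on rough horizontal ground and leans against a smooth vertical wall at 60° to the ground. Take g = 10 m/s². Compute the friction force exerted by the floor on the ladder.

Torques about the foot: N_wall · 4.6 sin 60° = 26×10×2.3 cos 60° → N_wall = 75.056 N.
ΣF_x = 0: f_floor = N_wall = 75.056 N.

f ≈ 75.1 N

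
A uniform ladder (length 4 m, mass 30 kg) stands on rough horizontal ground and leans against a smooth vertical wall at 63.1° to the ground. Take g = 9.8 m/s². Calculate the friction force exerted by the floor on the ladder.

f ≈ 74.6 N

Torques about the foot: N_wall · 4 sin 63.1° = 30×9.8×2 cos 63.1° → N_wall = 74.577 N.
ΣF_x = 0: f_floor = N_wall = 74.577 N.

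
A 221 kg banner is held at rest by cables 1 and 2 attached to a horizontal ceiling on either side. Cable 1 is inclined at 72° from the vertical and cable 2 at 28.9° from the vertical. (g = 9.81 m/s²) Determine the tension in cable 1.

T_1 ≈ 1070 N

Angles from the horizontal: cable 1 is 90° − 72° = 18°, cable 2 is 90° − 28.9° = 61.1°.
Weight W = 221 × 9.81 = 2168 N acts straight down.
Horizontal: T_1 cos 18° = T_2 cos 61.1°  →  T_2 = 1.968 T_1.
Vertical: T_1 sin 18° + T_2 sin 61.1° = 2168.
Substituting the horizontal relation into the vertical equation gives 2.032 T_1 = 2168, so T_1 = 1067 N.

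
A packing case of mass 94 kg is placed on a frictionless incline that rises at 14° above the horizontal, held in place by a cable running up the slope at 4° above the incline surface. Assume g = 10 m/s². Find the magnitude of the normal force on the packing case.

Take axes along and perpendicular to the incline. Weight components: W sin 14° = 227.4 N down-slope, W cos 14° = 912.1 N into the surface.
Along incline: T cos 4° = W sin 14° → T = 228 N.
Perpendicular: N = W cos 14° − T sin 4° = 896.2 N.

N ≈ 896 N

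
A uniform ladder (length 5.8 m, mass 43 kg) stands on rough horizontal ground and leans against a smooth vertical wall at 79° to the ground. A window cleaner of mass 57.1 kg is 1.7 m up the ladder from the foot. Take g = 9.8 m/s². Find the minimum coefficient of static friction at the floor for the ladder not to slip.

μ_min ≈ 0.0742

ΣF_y = 0: N_floor = 43×9.8 + 57.1×9.8 = 980.98 N.
Torques about the foot: N_wall · 5.8 sin 79° = 43×9.8×2.9 cos 79° + 57.1×9.8×1.7 cos 79° → N_wall = 72.837 N.
ΣF_x = 0: f_floor = N_wall = 72.837 N.
μ_min = f_floor / N_floor = 72.837 / 980.98 = 0.07425.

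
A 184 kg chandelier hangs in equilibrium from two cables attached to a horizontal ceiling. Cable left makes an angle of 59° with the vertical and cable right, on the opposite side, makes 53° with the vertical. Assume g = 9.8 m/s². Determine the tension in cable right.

Angles from the horizontal: cable left is 90° − 59° = 31°, cable right is 90° − 53° = 37°.
Weight W = 184 × 9.8 = 1803 N acts straight down.
Horizontal: T_left cos 31° = T_right cos 37°  →  T_left = 0.9317 T_right.
Vertical: T_left sin 31° + T_right sin 37° = 1803.
Substituting the horizontal relation into the vertical equation gives 1.082 T_right = 1803, so T_right = 1667 N.

T_right ≈ 1670 N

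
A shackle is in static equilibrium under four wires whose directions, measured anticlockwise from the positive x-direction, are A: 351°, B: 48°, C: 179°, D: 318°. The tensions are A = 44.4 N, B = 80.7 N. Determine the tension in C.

Resolve: ΣF_x = 44.4 cos 351° + 80.7 cos 48° + T_C cos 179° + T_D cos 318° = 0.
        ΣF_y = 44.4 sin 351° + 80.7 sin 48° + T_C sin 179° + T_D sin 318° = 0.
The known terms sum to (97.85, 53.03) N, so -0.9998 T_C + 0.7431 T_D = -97.85 and 0.0175 T_C − 0.6691 T_D = -53.03.
Solving simultaneously: T_C = 159.9 N, T_D = 83.42 N.

T_C ≈ 160 N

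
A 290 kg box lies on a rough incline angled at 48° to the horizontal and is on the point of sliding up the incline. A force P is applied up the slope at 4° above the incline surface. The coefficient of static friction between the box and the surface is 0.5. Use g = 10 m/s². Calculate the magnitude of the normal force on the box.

N ≈ 1730 N

On the verge of sliding up the incline, friction equals μN and acts down the slope.
Perpendicular: N + P sin 4° = W cos 48° = 1940 N.
Along incline: P cos 4° = W sin 48° + μN  with W sin 48° = 2155 N.
Solving the pair for P and N: P = 3027 N, N = 1729 N (and f = μN = 864.7 N).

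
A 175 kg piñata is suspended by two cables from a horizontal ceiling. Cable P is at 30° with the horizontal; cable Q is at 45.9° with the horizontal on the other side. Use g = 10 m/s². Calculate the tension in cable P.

Weight W = 175 × 10 = 1750 N acts straight down.
Horizontal: T_P cos 30° = T_Q cos 45.9°  →  T_Q = 1.244 T_P.
Vertical: T_P sin 30° + T_Q sin 45.9° = 1750.
Substituting the horizontal relation into the vertical equation gives 1.394 T_P = 1750, so T_P = 1256 N.

T_P ≈ 1260 N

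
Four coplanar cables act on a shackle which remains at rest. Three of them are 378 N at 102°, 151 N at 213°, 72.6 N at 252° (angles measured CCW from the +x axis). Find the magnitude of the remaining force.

F ≈ 316 N

Sum the known components: ΣF_x = -227.7 N, ΣF_y = 218.5 N.
For equilibrium the remaining force must supply (−ΣF_x, −ΣF_y) = (227.7, -218.5) N.
Magnitude = √((227.7)² + (-218.5)²) = 315.5 N; direction = atan2(-218.5, 227.7) = 316.2°.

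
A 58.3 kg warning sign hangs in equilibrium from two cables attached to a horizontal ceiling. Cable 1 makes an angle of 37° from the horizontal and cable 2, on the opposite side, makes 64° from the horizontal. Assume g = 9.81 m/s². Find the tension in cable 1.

T_1 ≈ 255 N

Weight W = 58.3 × 9.81 = 571.9 N acts straight down.
Horizontal: T_1 cos 37° = T_2 cos 64°  →  T_2 = 1.822 T_1.
Vertical: T_1 sin 37° + T_2 sin 64° = 571.9.
Substituting the horizontal relation into the vertical equation gives 2.239 T_1 = 571.9, so T_1 = 255.4 N.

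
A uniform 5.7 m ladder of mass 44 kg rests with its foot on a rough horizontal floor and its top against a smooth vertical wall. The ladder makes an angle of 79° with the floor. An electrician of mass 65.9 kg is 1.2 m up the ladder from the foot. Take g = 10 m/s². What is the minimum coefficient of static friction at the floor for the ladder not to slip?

μ_min ≈ 0.0634

ΣF_y = 0: N_floor = 44×10 + 65.9×10 = 1099 N.
Torques about the foot: N_wall · 5.7 sin 79° = 44×10×2.85 cos 79° + 65.9×10×1.2 cos 79° → N_wall = 69.731 N.
ΣF_x = 0: f_floor = N_wall = 69.731 N.
μ_min = f_floor / N_floor = 69.731 / 1099 = 0.06345.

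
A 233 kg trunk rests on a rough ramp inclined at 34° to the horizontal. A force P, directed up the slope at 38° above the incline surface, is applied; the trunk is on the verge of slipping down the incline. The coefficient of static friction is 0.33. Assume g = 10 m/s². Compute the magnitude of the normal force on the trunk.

On the verge of sliding down the incline, friction equals μN and acts up the slope.
Perpendicular: N + P sin 38° = W cos 34° = 1932 N.
Along incline: P cos 38° + μN = W sin 34° with W sin 34° = 1303 N.
Solving the pair for P and N: P = 1138 N, N = 1231 N (and f = μN = 406.3 N).

N ≈ 1230 N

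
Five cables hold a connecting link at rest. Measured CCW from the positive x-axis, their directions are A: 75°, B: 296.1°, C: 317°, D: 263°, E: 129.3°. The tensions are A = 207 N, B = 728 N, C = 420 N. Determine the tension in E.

Resolve: ΣF_x = 207 cos 75° + 728 cos 296.1° + 420 cos 317° + T_D cos 263° + T_E cos 129.3° = 0.
        ΣF_y = 207 sin 75° + 728 sin 296.1° + 420 sin 317° + T_D sin 263° + T_E sin 129.3° = 0.
The known terms sum to (681, -740.3) N, so -0.1219 T_D − 0.6334 T_E = -681 and -0.9925 T_D + 0.7738 T_E = 740.3.
Solving simultaneously: T_D = 80.41 N, T_E = 1060 N.

T_E ≈ 1060 N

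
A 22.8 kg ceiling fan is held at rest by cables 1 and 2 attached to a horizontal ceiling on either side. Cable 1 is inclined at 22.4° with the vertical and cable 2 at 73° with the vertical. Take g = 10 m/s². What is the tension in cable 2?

T_2 ≈ 87.3 N

Angles from the horizontal: cable 1 is 90° − 22.4° = 67.6°, cable 2 is 90° − 73° = 17°.
Weight W = 22.8 × 10 = 228 N acts straight down.
Horizontal: T_1 cos 67.6° = T_2 cos 17°  →  T_1 = 2.51 T_2.
Vertical: T_1 sin 67.6° + T_2 sin 17° = 228.
Substituting the horizontal relation into the vertical equation gives 2.613 T_2 = 228, so T_2 = 87.27 N.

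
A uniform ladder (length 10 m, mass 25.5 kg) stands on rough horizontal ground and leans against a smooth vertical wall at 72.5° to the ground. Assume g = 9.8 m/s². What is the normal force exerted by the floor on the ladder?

ΣF_y = 0: N_floor = 25.5×9.8 = 249.9 N.

N_floor ≈ 250 N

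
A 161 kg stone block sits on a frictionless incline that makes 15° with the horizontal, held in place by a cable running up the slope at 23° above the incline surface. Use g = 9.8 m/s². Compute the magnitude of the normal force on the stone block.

Take axes along and perpendicular to the incline. Weight components: W sin 15° = 408.4 N down-slope, W cos 15° = 1524 N into the surface.
Along incline: T cos 23° = W sin 15° → T = 443.6 N.
Perpendicular: N = W cos 15° − T sin 23° = 1351 N.

N ≈ 1350 N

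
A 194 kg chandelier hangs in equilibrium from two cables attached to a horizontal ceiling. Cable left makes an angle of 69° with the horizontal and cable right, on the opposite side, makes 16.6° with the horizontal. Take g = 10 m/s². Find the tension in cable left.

T_left ≈ 1860 N

Weight W = 194 × 10 = 1940 N acts straight down.
Horizontal: T_left cos 69° = T_right cos 16.6°  →  T_right = 0.374 T_left.
Vertical: T_left sin 69° + T_right sin 16.6° = 1940.
Substituting the horizontal relation into the vertical equation gives 1.04 T_left = 1940, so T_left = 1865 N.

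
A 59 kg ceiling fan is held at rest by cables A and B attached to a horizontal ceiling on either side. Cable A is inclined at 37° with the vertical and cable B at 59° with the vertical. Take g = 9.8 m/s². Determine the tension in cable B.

Angles from the horizontal: cable A is 90° − 37° = 53°, cable B is 90° − 59° = 31°.
Weight W = 59 × 9.8 = 578.2 N acts straight down.
Horizontal: T_A cos 53° = T_B cos 31°  →  T_A = 1.424 T_B.
Vertical: T_A sin 53° + T_B sin 31° = 578.2.
Substituting the horizontal relation into the vertical equation gives 1.653 T_B = 578.2, so T_B = 349.9 N.

T_B ≈ 350 N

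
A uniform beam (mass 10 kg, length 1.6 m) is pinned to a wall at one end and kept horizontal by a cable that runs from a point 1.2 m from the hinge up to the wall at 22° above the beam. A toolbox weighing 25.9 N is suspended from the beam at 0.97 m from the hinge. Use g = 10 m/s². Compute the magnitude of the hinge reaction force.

|H| ≈ 220 N

Take torques about the hinge: T sin 22° · 1.2 = 10×10×0.8 + 25.9×0.97 = 105.12 N·m.
So T = 105.12 / (0.3746 × 1.2) = 233.85 N.
ΣF_x = 0: H_x = T cos 22° = 216.82 N.
ΣF_y = 0: H_y = (10×10 + 25.9) − T sin 22° = 125.9 − 87.602 = 38.298 N.
|H| = √(H_x² + H_y²) = √((216.82)² + (38.298)²) = 220.18 N.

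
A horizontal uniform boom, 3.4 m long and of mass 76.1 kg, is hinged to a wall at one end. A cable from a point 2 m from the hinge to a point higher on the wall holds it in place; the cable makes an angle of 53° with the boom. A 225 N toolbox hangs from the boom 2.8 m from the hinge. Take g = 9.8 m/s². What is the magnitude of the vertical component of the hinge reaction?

Take torques about the hinge: T sin 53° · 2 = 76.1×9.8×1.7 + 225×2.8 = 1897.8 N·m.
So T = 1897.8 / (0.7986 × 2) = 1188.2 N.
ΣF_y = 0: H_y = (76.1×9.8 + 225) − T sin 53° = 970.78 − 948.91 = 21.867 N.

|H_y| ≈ 21.9 N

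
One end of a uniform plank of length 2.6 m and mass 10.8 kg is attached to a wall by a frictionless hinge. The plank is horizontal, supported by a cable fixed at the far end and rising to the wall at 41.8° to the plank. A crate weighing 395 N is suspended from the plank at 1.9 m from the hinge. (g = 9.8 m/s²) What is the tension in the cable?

T ≈ 512 N

Take torques about the hinge: T sin 41.8° · 2.6 = 10.8×9.8×1.3 + 395×1.9 = 888.09 N·m.
So T = 888.09 / (0.6665 × 2.6) = 512.46 N.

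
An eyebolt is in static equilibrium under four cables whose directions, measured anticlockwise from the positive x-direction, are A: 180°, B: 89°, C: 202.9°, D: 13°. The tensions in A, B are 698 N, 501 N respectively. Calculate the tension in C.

Resolve: ΣF_x = 698 cos 180° + 501 cos 89° + T_C cos 202.9° + T_D cos 13° = 0.
        ΣF_y = 698 sin 180° + 501 sin 89° + T_C sin 202.9° + T_D sin 13° = 0.
The known terms sum to (-689.3, 500.9) N, so -0.9212 T_C + 0.9744 T_D = 689.3 and -0.3891 T_C + 0.2250 T_D = -500.9.
Solving simultaneously: T_C = 3741 N, T_D = 4244 N.

T_C ≈ 3740 N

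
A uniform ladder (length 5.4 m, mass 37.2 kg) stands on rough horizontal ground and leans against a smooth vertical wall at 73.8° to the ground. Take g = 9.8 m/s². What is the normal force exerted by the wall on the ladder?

N_wall ≈ 53 N

Torques about the foot: N_wall · 5.4 sin 73.8° = 37.2×9.8×2.7 cos 73.8° → N_wall = 52.957 N.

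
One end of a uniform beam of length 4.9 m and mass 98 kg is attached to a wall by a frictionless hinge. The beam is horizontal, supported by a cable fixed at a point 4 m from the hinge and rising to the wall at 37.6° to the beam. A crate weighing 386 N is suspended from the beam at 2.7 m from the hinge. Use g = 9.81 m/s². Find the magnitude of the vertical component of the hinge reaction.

Take torques about the hinge: T sin 37.6° · 4 = 98×9.81×2.45 + 386×2.7 = 3397.6 N·m.
So T = 3397.6 / (0.6101 × 4) = 1392.1 N.
ΣF_y = 0: H_y = (98×9.81 + 386) − T sin 37.6° = 1347.4 − 849.4 = 497.98 N.

|H_y| ≈ 498 N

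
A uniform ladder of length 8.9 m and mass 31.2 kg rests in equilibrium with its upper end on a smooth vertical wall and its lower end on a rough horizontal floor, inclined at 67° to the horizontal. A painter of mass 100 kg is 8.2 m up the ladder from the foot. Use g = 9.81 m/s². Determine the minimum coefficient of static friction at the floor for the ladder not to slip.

μ_min ≈ 0.349

ΣF_y = 0: N_floor = 31.2×9.81 + 100×9.81 = 1287.1 N.
Torques about the foot: N_wall · 8.9 sin 67° = 31.2×9.81×4.45 cos 67° + 100×9.81×8.2 cos 67° → N_wall = 448.62 N.
ΣF_x = 0: f_floor = N_wall = 448.62 N.
μ_min = f_floor / N_floor = 448.62 / 1287.1 = 0.3486.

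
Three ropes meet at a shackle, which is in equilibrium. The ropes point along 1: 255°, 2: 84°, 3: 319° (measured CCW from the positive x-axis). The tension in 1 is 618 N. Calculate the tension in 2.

Resolve: ΣF_x = 618 cos 255° + T_2 cos 84° + T_3 cos 319° = 0.
        ΣF_y = 618 sin 255° + T_2 sin 84° + T_3 sin 319° = 0.
The known terms sum to (-160, -596.9) N, so 0.1045 T_2 + 0.7547 T_3 = 160 and 0.9945 T_2 − 0.6561 T_3 = 596.9.
Solving simultaneously: T_2 = 678.1 N, T_3 = 118 N.

T_2 ≈ 678 N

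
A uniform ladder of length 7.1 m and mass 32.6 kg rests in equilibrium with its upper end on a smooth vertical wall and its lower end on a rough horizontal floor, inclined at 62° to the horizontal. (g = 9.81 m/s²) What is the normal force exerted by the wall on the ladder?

N_wall ≈ 85 N

Torques about the foot: N_wall · 7.1 sin 62° = 32.6×9.81×3.55 cos 62° → N_wall = 85.022 N.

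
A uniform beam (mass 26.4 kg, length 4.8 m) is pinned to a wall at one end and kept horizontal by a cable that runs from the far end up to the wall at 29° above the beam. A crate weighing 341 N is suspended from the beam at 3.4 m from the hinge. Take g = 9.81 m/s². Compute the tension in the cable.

T ≈ 765 N

Take torques about the hinge: T sin 29° · 4.8 = 26.4×9.81×2.4 + 341×3.4 = 1781 N·m.
So T = 1781 / (0.4848 × 4.8) = 765.32 N.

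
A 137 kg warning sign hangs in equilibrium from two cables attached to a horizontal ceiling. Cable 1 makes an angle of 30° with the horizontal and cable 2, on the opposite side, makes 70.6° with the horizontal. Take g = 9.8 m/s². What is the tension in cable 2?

Weight W = 137 × 9.8 = 1343 N acts straight down.
Horizontal: T_1 cos 30° = T_2 cos 70.6°  →  T_1 = 0.3835 T_2.
Vertical: T_1 sin 30° + T_2 sin 70.6° = 1343.
Substituting the horizontal relation into the vertical equation gives 1.135 T_2 = 1343, so T_2 = 1183 N.

T_2 ≈ 1180 N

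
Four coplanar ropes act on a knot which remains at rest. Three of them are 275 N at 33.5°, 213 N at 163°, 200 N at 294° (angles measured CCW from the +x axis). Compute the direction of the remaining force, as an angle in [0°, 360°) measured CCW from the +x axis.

θ ≈ 196°

Sum the known components: ΣF_x = 107 N, ΣF_y = 31.35 N.
For equilibrium the remaining force must supply (−ΣF_x, −ΣF_y) = (-107, -31.35) N.
Magnitude = √((-107)² + (-31.35)²) = 111.5 N; direction = atan2(-31.35, -107) = 196.3°.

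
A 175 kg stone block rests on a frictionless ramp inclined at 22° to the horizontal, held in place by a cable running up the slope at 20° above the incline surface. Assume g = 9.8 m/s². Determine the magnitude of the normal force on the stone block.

N ≈ 1360 N

Take axes along and perpendicular to the incline. Weight components: W sin 22° = 642.5 N down-slope, W cos 22° = 1590 N into the surface.
Along incline: T cos 20° = W sin 22° → T = 683.7 N.
Perpendicular: N = W cos 22° − T sin 20° = 1356 N.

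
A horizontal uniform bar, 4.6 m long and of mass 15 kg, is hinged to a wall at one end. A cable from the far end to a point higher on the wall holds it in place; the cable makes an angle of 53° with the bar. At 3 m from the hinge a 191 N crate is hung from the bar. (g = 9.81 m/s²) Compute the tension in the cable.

Take torques about the hinge: T sin 53° · 4.6 = 15×9.81×2.3 + 191×3 = 911.44 N·m.
So T = 911.44 / (0.7986 × 4.6) = 248.1 N.

T ≈ 248 N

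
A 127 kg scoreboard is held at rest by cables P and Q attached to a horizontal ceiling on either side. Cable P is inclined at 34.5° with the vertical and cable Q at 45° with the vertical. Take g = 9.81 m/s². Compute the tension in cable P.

T_P ≈ 896 N

Angles from the horizontal: cable P is 90° − 34.5° = 55.5°, cable Q is 90° − 45° = 45°.
Weight W = 127 × 9.81 = 1246 N acts straight down.
Horizontal: T_P cos 55.5° = T_Q cos 45°  →  T_Q = 0.801 T_P.
Vertical: T_P sin 55.5° + T_Q sin 45° = 1246.
Substituting the horizontal relation into the vertical equation gives 1.391 T_P = 1246, so T_P = 896 N.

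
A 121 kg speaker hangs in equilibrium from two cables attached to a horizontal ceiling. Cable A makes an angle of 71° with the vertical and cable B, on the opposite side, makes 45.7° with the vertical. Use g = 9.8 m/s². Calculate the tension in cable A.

T_A ≈ 950 N

Angles from the horizontal: cable A is 90° − 71° = 19°, cable B is 90° − 45.7° = 44.3°.
Weight W = 121 × 9.8 = 1186 N acts straight down.
Horizontal: T_A cos 19° = T_B cos 44.3°  →  T_B = 1.321 T_A.
Vertical: T_A sin 19° + T_B sin 44.3° = 1186.
Substituting the horizontal relation into the vertical equation gives 1.248 T_A = 1186, so T_A = 950 N.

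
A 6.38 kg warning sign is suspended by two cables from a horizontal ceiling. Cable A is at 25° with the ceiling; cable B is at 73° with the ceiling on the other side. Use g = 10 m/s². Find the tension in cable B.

Weight W = 6.38 × 10 = 63.8 N acts straight down.
Horizontal: T_A cos 25° = T_B cos 73°  →  T_A = 0.3226 T_B.
Vertical: T_A sin 25° + T_B sin 73° = 63.8.
Substituting the horizontal relation into the vertical equation gives 1.093 T_B = 63.8, so T_B = 58.39 N.

T_B ≈ 58.4 N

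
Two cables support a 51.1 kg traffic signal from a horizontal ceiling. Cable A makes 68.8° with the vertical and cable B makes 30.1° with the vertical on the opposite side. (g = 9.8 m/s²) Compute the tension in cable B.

Angles from the horizontal: cable A is 90° − 68.8° = 21.2°, cable B is 90° − 30.1° = 59.9°.
Weight W = 51.1 × 9.8 = 500.8 N acts straight down.
Horizontal: T_A cos 21.2° = T_B cos 59.9°  →  T_A = 0.5379 T_B.
Vertical: T_A sin 21.2° + T_B sin 59.9° = 500.8.
Substituting the horizontal relation into the vertical equation gives 1.06 T_B = 500.8, so T_B = 472.6 N.

T_B ≈ 473 N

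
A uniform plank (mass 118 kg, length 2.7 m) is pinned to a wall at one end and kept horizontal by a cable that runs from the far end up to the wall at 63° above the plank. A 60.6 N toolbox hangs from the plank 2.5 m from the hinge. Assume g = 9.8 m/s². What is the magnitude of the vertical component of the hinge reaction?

Take torques about the hinge: T sin 63° · 2.7 = 118×9.8×1.35 + 60.6×2.5 = 1712.6 N·m.
So T = 1712.6 / (0.8910 × 2.7) = 711.9 N.
ΣF_y = 0: H_y = (118×9.8 + 60.6) − T sin 63° = 1217 − 634.31 = 582.69 N.

|H_y| ≈ 583 N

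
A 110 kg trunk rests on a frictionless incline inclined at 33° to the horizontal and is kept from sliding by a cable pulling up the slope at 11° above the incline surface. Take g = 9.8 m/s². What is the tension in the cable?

T ≈ 598 N

Take axes along and perpendicular to the incline. Weight components: W sin 33° = 587.1 N down-slope, W cos 33° = 904.1 N into the surface.
Along incline: T cos 11° = W sin 33° → T = 598.1 N.
Perpendicular: N = W cos 33° − T sin 11° = 790 N.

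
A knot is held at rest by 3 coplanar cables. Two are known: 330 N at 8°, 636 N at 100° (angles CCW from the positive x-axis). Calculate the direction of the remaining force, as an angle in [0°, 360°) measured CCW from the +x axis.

θ ≈ 252°

Sum the known components: ΣF_x = 216.3 N, ΣF_y = 672.3 N.
For equilibrium the remaining force must supply (−ΣF_x, −ΣF_y) = (-216.3, -672.3) N.
Magnitude = √((-216.3)² + (-672.3)²) = 706.2 N; direction = atan2(-672.3, -216.3) = 252.2°.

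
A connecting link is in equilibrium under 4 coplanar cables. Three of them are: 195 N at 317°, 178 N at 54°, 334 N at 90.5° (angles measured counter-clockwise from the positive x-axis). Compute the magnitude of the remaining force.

Sum the known components: ΣF_x = 244.3 N, ΣF_y = 345 N.
For equilibrium the remaining force must supply (−ΣF_x, −ΣF_y) = (-244.3, -345) N.
Magnitude = √((-244.3)² + (-345)²) = 422.8 N; direction = atan2(-345, -244.3) = 234.7°.

F ≈ 423 N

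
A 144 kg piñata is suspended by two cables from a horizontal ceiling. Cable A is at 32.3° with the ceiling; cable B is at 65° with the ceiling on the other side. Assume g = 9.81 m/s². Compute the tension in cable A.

T_A ≈ 602 N

Weight W = 144 × 9.81 = 1413 N acts straight down.
Horizontal: T_A cos 32.3° = T_B cos 65°  →  T_B = 2.0 T_A.
Vertical: T_A sin 32.3° + T_B sin 65° = 1413.
Substituting the horizontal relation into the vertical equation gives 2.347 T_A = 1413, so T_A = 601.9 N.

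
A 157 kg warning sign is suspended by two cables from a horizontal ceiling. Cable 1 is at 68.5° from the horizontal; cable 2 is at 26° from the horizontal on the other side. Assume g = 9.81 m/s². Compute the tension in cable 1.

T_1 ≈ 1390 N

Weight W = 157 × 9.81 = 1540 N acts straight down.
Horizontal: T_1 cos 68.5° = T_2 cos 26°  →  T_2 = 0.4078 T_1.
Vertical: T_1 sin 68.5° + T_2 sin 26° = 1540.
Substituting the horizontal relation into the vertical equation gives 1.109 T_1 = 1540, so T_1 = 1389 N.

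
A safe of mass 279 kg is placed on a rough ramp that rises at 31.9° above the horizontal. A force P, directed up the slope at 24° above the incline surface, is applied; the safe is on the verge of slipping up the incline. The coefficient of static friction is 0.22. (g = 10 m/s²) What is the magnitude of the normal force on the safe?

On the verge of sliding up the incline, friction equals μN and acts down the slope.
Perpendicular: N + P sin 24° = W cos 31.9° = 2369 N.
Along incline: P cos 24° = W sin 31.9° + μN  with W sin 31.9° = 1474 N.
Solving the pair for P and N: P = 1989 N, N = 1559 N (and f = μN = 343.1 N).

N ≈ 1560 N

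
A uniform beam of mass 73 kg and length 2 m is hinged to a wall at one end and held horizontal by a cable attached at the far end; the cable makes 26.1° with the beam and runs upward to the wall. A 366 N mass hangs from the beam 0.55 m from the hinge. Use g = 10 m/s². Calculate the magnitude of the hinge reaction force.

|H| ≈ 1140 N

Take torques about the hinge: T sin 26.1° · 2 = 73×10×1 + 366×0.55 = 931.3 N·m.
So T = 931.3 / (0.4399 × 2) = 1058.4 N.
ΣF_x = 0: H_x = T cos 26.1° = 950.51 N.
ΣF_y = 0: H_y = (73×10 + 366) − T sin 26.1° = 1096 − 465.65 = 630.35 N.
|H| = √(H_x² + H_y²) = √((950.51)² + (630.35)²) = 1140.5 N.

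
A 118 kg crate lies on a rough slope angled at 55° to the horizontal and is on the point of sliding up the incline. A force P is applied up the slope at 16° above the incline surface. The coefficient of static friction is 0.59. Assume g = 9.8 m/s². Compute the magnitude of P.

P ≈ 1190 N

On the verge of sliding up the incline, friction equals μN and acts down the slope.
Perpendicular: N + P sin 16° = W cos 55° = 663.3 N.
Along incline: P cos 16° = W sin 55° + μN  with W sin 55° = 947.3 N.
Solving the pair for P and N: P = 1191 N, N = 335 N (and f = μN = 197.6 N).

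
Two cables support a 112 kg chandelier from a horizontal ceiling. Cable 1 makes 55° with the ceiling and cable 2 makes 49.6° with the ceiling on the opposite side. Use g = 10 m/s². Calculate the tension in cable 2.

Weight W = 112 × 10 = 1120 N acts straight down.
Horizontal: T_1 cos 55° = T_2 cos 49.6°  →  T_1 = 1.13 T_2.
Vertical: T_1 sin 55° + T_2 sin 49.6° = 1120.
Substituting the horizontal relation into the vertical equation gives 1.687 T_2 = 1120, so T_2 = 663.8 N.

T_2 ≈ 664 N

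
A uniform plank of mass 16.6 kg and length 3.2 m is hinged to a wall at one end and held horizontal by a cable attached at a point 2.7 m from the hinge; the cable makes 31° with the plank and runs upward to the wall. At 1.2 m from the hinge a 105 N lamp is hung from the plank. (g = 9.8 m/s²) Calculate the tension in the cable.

T ≈ 278 N

Take torques about the hinge: T sin 31° · 2.7 = 16.6×9.8×1.6 + 105×1.2 = 386.29 N·m.
So T = 386.29 / (0.5150 × 2.7) = 277.78 N.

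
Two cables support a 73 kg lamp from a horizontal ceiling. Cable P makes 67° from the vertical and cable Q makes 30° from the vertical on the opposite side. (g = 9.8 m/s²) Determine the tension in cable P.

Angles from the horizontal: cable P is 90° − 67° = 23°, cable Q is 90° − 30° = 60°.
Weight W = 73 × 9.8 = 715.4 N acts straight down.
Horizontal: T_P cos 23° = T_Q cos 60°  →  T_Q = 1.841 T_P.
Vertical: T_P sin 23° + T_Q sin 60° = 715.4.
Substituting the horizontal relation into the vertical equation gives 1.985 T_P = 715.4, so T_P = 360.4 N.

T_P ≈ 360 N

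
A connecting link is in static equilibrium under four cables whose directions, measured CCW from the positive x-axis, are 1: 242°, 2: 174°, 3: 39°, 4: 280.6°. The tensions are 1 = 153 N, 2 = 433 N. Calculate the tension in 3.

Resolve: ΣF_x = 153 cos 242° + 433 cos 174° + T_3 cos 39° + T_4 cos 280.6° = 0.
        ΣF_y = 153 sin 242° + 433 sin 174° + T_3 sin 39° + T_4 sin 280.6° = 0.
The known terms sum to (-502.5, -89.83) N, so 0.7771 T_3 + 0.1840 T_4 = 502.5 and 0.6293 T_3 − 0.9829 T_4 = 89.83.
Solving simultaneously: T_3 = 580.2 N, T_4 = 280.1 N.

T_3 ≈ 580 N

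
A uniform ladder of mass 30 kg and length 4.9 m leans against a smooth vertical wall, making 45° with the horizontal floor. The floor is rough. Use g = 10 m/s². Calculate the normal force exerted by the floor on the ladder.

N_floor ≈ 300 N

ΣF_y = 0: N_floor = 30×10 = 300 N.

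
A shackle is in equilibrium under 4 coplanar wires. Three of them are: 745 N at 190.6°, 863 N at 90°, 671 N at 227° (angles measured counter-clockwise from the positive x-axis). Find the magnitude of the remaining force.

F ≈ 1210 N

Sum the known components: ΣF_x = -1190 N, ΣF_y = 235.2 N.
For equilibrium the remaining force must supply (−ΣF_x, −ΣF_y) = (1190, -235.2) N.
Magnitude = √((1190)² + (-235.2)²) = 1213 N; direction = atan2(-235.2, 1190) = 348.8°.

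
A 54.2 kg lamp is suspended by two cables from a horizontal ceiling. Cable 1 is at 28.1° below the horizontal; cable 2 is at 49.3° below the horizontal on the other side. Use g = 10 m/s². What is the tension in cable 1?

Weight W = 54.2 × 10 = 542 N acts straight down.
Horizontal: T_1 cos 28.1° = T_2 cos 49.3°  →  T_2 = 1.353 T_1.
Vertical: T_1 sin 28.1° + T_2 sin 49.3° = 542.
Substituting the horizontal relation into the vertical equation gives 1.497 T_1 = 542, so T_1 = 362.2 N.

T_1 ≈ 362 N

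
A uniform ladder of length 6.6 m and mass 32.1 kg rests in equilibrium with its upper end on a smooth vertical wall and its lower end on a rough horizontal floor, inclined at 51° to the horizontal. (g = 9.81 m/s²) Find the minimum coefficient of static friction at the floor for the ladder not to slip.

μ_min ≈ 0.405

ΣF_y = 0: N_floor = 32.1×9.81 = 314.9 N.
Torques about the foot: N_wall · 6.6 sin 51° = 32.1×9.81×3.3 cos 51° → N_wall = 127.5 N.
ΣF_x = 0: f_floor = N_wall = 127.5 N.
μ_min = f_floor / N_floor = 127.5 / 314.9 = 0.4049.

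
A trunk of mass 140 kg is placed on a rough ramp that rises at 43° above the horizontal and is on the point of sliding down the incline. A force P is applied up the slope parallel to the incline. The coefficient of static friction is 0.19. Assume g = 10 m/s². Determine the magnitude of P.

P ≈ 760 N

On the verge of sliding down the incline, friction equals μN and acts up the slope.
Perpendicular: N + P sin 0° = W cos 43° = 1024 N.
Along incline: P cos 0° + μN = W sin 43° with W sin 43° = 954.8 N.
Solving the pair for P and N: P = 760.3 N, N = 1024 N (and f = μN = 194.5 N).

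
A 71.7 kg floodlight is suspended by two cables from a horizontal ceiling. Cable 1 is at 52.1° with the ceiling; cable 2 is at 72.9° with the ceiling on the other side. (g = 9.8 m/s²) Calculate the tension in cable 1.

T_1 ≈ 252 N

Weight W = 71.7 × 9.8 = 702.7 N acts straight down.
Horizontal: T_1 cos 52.1° = T_2 cos 72.9°  →  T_2 = 2.089 T_1.
Vertical: T_1 sin 52.1° + T_2 sin 72.9° = 702.7.
Substituting the horizontal relation into the vertical equation gives 2.786 T_1 = 702.7, so T_1 = 252.2 N.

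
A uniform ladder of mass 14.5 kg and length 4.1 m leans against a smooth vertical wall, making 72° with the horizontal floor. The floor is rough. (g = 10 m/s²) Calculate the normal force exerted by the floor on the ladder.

N_floor ≈ 145 N

ΣF_y = 0: N_floor = 14.5×10 = 145 N.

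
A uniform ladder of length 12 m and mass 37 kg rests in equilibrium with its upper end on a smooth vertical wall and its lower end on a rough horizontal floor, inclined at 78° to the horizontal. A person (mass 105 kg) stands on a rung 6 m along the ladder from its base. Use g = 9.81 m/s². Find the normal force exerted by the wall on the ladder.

Torques about the foot: N_wall · 12 sin 78° = 37×9.81×6 cos 78° + 105×9.81×6 cos 78° → N_wall = 148.05 N.

N_wall ≈ 148 N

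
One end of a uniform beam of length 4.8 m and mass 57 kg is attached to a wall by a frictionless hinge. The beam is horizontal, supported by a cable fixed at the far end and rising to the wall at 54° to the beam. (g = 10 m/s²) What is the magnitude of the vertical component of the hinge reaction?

|H_y| ≈ 285 N

Take torques about the hinge: T sin 54° · 4.8 = 57×10×2.4 = 1368 N·m.
So T = 1368 / (0.8090 × 4.8) = 352.28 N.
ΣF_y = 0: H_y = (57×10) − T sin 54° = 570 − 285 = 285 N.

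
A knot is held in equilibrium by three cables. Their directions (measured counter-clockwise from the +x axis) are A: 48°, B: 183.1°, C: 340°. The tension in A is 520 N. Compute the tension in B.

T_B ≈ 1230 N

Resolve: ΣF_x = 520 cos 48° + T_B cos 183.1° + T_C cos 340° = 0.
        ΣF_y = 520 sin 48° + T_B sin 183.1° + T_C sin 340° = 0.
The known terms sum to (347.9, 386.4) N, so -0.9985 T_B + 0.9397 T_C = -347.9 and -0.0541 T_B − 0.3420 T_C = -386.4.
Solving simultaneously: T_B = 1229 N, T_C = 935.6 N.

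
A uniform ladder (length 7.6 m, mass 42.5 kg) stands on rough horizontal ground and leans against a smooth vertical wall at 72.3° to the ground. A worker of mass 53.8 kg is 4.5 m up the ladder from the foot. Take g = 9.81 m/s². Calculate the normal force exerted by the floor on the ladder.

ΣF_y = 0: N_floor = 42.5×9.81 + 53.8×9.81 = 944.7 N.

N_floor ≈ 945 N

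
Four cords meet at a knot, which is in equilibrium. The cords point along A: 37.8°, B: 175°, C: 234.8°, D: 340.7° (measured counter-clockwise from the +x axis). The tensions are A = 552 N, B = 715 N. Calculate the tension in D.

Resolve: ΣF_x = 552 cos 37.8° + 715 cos 175° + T_C cos 234.8° + T_D cos 340.7° = 0.
        ΣF_y = 552 sin 37.8° + 715 sin 175° + T_C sin 234.8° + T_D sin 340.7° = 0.
The known terms sum to (-276.1, 400.6) N, so -0.5764 T_C + 0.9438 T_D = 276.1 and -0.8171 T_C − 0.3305 T_D = -400.6.
Solving simultaneously: T_C = 298.3 N, T_D = 474.7 N.

T_D ≈ 475 N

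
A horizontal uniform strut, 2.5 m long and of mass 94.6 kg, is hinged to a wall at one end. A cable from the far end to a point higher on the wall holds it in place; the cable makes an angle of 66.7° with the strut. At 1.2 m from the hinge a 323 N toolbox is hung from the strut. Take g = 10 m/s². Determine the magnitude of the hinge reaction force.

Take torques about the hinge: T sin 66.7° · 2.5 = 94.6×10×1.25 + 323×1.2 = 1570.1 N·m.
So T = 1570.1 / (0.9184 × 2.5) = 683.81 N.
ΣF_x = 0: H_x = T cos 66.7° = 270.48 N.
ΣF_y = 0: H_y = (94.6×10 + 323) − T sin 66.7° = 1269 − 628.04 = 640.96 N.
|H| = √(H_x² + H_y²) = √((270.48)² + (640.96)²) = 695.69 N.

|H| ≈ 696 N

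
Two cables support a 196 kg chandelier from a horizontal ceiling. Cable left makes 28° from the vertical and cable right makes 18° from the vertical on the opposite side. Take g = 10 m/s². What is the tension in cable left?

T_left ≈ 842 N

Angles from the horizontal: cable left is 90° − 28° = 62°, cable right is 90° − 18° = 72°.
Weight W = 196 × 10 = 1960 N acts straight down.
Horizontal: T_left cos 62° = T_right cos 72°  →  T_right = 1.519 T_left.
Vertical: T_left sin 62° + T_right sin 72° = 1960.
Substituting the horizontal relation into the vertical equation gives 2.328 T_left = 1960, so T_left = 842 N.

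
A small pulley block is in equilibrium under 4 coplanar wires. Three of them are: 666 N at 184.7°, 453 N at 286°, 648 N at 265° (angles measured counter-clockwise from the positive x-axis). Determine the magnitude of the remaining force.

F ≈ 1280 N

Sum the known components: ΣF_x = -595.4 N, ΣF_y = -1136 N.
For equilibrium the remaining force must supply (−ΣF_x, −ΣF_y) = (595.4, 1136) N.
Magnitude = √((595.4)² + (1136)²) = 1282 N; direction = atan2(1136, 595.4) = 62.3°.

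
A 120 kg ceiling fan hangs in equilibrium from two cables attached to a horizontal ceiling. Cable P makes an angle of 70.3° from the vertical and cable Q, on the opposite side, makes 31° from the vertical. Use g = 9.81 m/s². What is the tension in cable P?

T_P ≈ 618 N

Angles from the horizontal: cable P is 90° − 70.3° = 19.7°, cable Q is 90° − 31° = 59°.
Weight W = 120 × 9.81 = 1177 N acts straight down.
Horizontal: T_P cos 19.7° = T_Q cos 59°  →  T_Q = 1.828 T_P.
Vertical: T_P sin 19.7° + T_Q sin 59° = 1177.
Substituting the horizontal relation into the vertical equation gives 1.904 T_P = 1177, so T_P = 618.3 N.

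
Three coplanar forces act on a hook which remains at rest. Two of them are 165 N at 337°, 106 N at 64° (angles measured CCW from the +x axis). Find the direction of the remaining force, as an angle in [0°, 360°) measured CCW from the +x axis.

Sum the known components: ΣF_x = 198.4 N, ΣF_y = 30.8 N.
For equilibrium the remaining force must supply (−ΣF_x, −ΣF_y) = (-198.4, -30.8) N.
Magnitude = √((-198.4)² + (-30.8)²) = 200.7 N; direction = atan2(-30.8, -198.4) = 188.8°.

θ ≈ 189°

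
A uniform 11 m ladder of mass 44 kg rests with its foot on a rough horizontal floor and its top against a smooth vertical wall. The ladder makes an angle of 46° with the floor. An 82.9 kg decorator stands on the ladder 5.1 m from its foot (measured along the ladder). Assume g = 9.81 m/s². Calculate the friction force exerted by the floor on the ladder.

f ≈ 573 N

Torques about the foot: N_wall · 11 sin 46° = 44×9.81×5.5 cos 46° + 82.9×9.81×5.1 cos 46° → N_wall = 572.53 N.
ΣF_x = 0: f_floor = N_wall = 572.53 N.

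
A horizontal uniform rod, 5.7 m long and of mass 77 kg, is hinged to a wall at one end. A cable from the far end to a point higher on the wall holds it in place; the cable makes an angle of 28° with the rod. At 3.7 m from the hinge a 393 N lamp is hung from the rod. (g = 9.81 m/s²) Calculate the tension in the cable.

Take torques about the hinge: T sin 28° · 5.7 = 77×9.81×2.85 + 393×3.7 = 3606.9 N·m.
So T = 3606.9 / (0.4695 × 5.7) = 1347.9 N.

T ≈ 1350 N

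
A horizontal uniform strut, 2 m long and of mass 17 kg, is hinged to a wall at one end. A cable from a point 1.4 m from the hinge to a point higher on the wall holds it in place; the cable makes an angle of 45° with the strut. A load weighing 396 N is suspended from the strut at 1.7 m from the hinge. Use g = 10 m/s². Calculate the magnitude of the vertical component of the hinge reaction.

Take torques about the hinge: T sin 45° · 1.4 = 17×10×1 + 396×1.7 = 843.2 N·m.
So T = 843.2 / (0.7071 × 1.4) = 851.76 N.
ΣF_y = 0: H_y = (17×10 + 396) − T sin 45° = 566 − 602.29 = -36.286 N.

|H_y| ≈ 36.3 N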